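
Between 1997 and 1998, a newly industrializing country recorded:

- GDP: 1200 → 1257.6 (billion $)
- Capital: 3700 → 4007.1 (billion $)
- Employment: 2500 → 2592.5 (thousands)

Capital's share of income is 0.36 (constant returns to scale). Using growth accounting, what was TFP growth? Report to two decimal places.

GDP growth = (1257.6 − 1200) / 1200 = 4.8%.
Capital growth = (4007.1 − 3700) / 3700 = 8.3%.
Employment growth = (2592.5 − 2500) / 2500 = 3.7%.
Labor's share = 1 − 0.36 = 0.64.
Capital: 0.36 × 8.3 = 2.988 pp.
Employment: 0.64 × 3.7 = 2.368 pp.
TFP growth = 4.8 − 5.356 = -0.556%.

-0.56%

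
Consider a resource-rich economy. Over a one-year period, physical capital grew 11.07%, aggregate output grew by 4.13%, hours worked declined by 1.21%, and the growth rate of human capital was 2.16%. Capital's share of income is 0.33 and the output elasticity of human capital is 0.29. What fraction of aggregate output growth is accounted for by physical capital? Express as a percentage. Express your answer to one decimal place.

Physical capital contributed 0.33 × 11.07 = 3.6531 pp.
Share of growth = 3.6531 / 4.13 × 100 = 88.453%.

88.5%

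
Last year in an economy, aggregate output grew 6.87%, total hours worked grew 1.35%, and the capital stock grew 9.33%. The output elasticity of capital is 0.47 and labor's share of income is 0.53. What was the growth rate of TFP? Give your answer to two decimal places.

TFP grew 1.77%.

Labor's share = 1 − 0.47 = 0.53.
The capital stock: 0.47 × 9.33 = 4.3851 pp.
Total hours worked: 0.53 × 1.35 = 0.7155 pp.
TFP growth = 6.87 − 5.1006 = 1.7694%.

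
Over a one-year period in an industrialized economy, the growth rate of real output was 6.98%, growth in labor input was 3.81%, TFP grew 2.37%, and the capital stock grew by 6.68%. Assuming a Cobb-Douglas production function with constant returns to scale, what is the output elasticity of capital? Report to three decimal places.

gY = gA + α·gK + (1−α)·gL, so gY − gA − gL = α(gK − gL).
6.98 − 2.37 − 3.81 = α × (6.68 − 3.81).
0.8 = 2.87 α, so α = 0.27875.

α = 0.279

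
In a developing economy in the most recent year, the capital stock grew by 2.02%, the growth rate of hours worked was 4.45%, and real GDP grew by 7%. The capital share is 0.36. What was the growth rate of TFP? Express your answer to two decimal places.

3.42%

Labor's share = 1 − 0.36 = 0.64.
The capital stock: 0.36 × 2.02 = 0.7272 pp.
Hours worked: 0.64 × 4.45 = 2.848 pp.
TFP growth = 7 − 3.5752 = 3.4248%.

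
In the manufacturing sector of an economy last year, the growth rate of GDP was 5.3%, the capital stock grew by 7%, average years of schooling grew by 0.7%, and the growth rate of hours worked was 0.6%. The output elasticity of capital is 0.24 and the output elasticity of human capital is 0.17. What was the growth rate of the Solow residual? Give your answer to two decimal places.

Labor's share = 1 − 0.24 − 0.17 = 0.59.
The capital stock: 0.24 × 7 = 1.68 pp.
Average years of schooling: 0.17 × 0.7 = 0.119 pp.
Hours worked: 0.59 × 0.6 = 0.354 pp.
TFP growth = 5.3 − 2.153 = 3.147%.

The Solow residual growth was 3.15%.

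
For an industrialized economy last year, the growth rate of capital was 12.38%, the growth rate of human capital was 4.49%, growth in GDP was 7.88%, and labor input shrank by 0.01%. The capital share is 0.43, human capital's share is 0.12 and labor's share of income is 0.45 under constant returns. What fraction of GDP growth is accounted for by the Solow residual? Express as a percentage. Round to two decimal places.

25.66%

Labor's share = 1 − 0.43 − 0.12 = 0.45.
Capital: 0.43 × 12.38 = 5.3234 pp.
Human capital: 0.12 × 4.49 = 0.5388 pp.
Labor input: 0.45 × (-0.01) = -0.0045 pp.
TFP growth = 7.88 − 5.8577 = 2.0223%.
TFP share of growth = 2.0223 / 7.88 × 100 = 25.6637%.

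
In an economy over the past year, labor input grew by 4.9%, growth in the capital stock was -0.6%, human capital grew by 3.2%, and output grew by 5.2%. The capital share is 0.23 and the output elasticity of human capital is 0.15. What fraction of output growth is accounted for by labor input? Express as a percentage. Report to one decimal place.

Labor input accounted for 58.4% of growth.

Labor's share = 1 − 0.23 − 0.15 = 0.62.
Labor input contributed 0.62 × 4.9 = 3.038 pp.
Share of growth = 3.038 / 5.2 × 100 = 58.423%.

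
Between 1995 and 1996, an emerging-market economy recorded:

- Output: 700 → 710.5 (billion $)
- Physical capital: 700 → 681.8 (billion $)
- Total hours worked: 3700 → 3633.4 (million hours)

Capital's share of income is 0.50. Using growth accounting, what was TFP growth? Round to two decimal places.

3.70%

Output growth = (710.5 − 700) / 700 = 1.5%.
Physical capital growth = (681.8 − 700) / 700 = -2.6%.
Total hours worked growth = (3633.4 − 3700) / 3700 = -1.8%.
Labor's share = 1 − 0.5 = 0.5.
Physical capital: 0.5 × (-2.6) = -1.3 pp.
Total hours worked: 0.5 × (-1.8) = -0.9 pp.
TFP growth = 1.5 + 2.2 = 3.7%.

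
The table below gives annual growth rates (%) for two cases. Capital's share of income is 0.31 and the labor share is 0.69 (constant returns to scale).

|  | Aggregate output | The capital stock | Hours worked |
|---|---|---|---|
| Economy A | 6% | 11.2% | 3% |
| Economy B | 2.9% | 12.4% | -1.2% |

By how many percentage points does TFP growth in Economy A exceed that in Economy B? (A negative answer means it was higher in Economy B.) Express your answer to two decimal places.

Labor's share = 1 − 0.31 = 0.69.
Economy A: TFP = 6 − 3.472 − 2.07 = 0.458%.
Economy B: TFP = 2.9 − 3.844 + 0.828 = -0.116%.
Difference = 0.458 − (-0.116) = 0.574 pp.

0.57 percentage points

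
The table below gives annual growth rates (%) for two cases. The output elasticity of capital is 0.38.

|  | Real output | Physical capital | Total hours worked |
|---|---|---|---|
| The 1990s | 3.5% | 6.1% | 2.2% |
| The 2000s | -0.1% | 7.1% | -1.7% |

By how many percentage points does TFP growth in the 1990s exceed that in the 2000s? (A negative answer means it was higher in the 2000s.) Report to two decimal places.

Labor's share = 1 − 0.38 = 0.62.
The 1990s: TFP = 3.5 − 2.318 − 1.364 = -0.182%.
The 2000s: TFP = -0.1 − 2.698 + 1.054 = -1.744%.
Difference = -0.182 − (-1.744) = 1.562 pp.

1.56 percentage points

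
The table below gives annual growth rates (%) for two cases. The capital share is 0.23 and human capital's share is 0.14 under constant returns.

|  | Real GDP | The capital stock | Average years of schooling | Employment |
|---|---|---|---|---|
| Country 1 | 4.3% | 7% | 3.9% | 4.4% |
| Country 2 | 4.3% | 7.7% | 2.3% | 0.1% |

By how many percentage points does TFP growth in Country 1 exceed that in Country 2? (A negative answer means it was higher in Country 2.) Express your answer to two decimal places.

-2.77 percentage points

Labor's share = 1 − 0.23 − 0.14 = 0.63.
Country 1: TFP = 4.3 − 1.61 − 0.546 − 2.772 = -0.628%.
Country 2: TFP = 4.3 − 1.771 − 0.322 − 0.063 = 2.144%.
Difference = -0.628 − (2.144) = -2.772 pp.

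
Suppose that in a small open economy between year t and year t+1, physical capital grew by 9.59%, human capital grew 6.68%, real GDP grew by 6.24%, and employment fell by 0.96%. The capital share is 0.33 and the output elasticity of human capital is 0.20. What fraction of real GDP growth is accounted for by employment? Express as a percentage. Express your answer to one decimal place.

Labor's share = 1 − 0.33 − 0.2 = 0.47.
Employment contributed 0.47 × (-0.96) = -0.4512 pp.
Share of growth = -0.4512 / 6.24 × 100 = -7.231%.

Employment accounted for -7.2% of growth.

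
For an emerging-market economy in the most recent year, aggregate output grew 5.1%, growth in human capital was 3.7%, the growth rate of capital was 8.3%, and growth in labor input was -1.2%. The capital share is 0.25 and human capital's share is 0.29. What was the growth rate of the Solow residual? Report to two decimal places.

Labor's share = 1 − 0.25 − 0.29 = 0.46.
Capital: 0.25 × 8.3 = 2.075 pp.
Human capital: 0.29 × 3.7 = 1.073 pp.
Labor input: 0.46 × (-1.2) = -0.552 pp.
TFP growth = 5.1 − 2.596 = 2.504%.

2.50%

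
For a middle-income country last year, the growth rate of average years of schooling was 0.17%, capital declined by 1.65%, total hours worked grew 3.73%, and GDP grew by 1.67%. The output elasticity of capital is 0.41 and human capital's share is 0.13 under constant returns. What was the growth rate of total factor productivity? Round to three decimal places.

Total factor productivity growth was 0.609%.

Labor's share = 1 − 0.41 − 0.13 = 0.46.
Capital: 0.41 × (-1.65) = -0.6765 pp.
Average years of schooling: 0.13 × 0.17 = 0.0221 pp.
Total hours worked: 0.46 × 3.73 = 1.7158 pp.
TFP growth = 1.67 − 1.0614 = 0.6086%.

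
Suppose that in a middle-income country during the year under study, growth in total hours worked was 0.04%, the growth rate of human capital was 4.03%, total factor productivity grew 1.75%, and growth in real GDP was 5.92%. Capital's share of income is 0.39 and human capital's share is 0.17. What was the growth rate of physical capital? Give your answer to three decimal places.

8.891%

Labor's share = 1 − 0.39 − 0.17 = 0.44.
gY = gA + 0.17×4.03 + 0.44×0.04 + 0.39×g.
0.39×g = 5.92 − 1.75 − 0.7027 = 3.4673.
g = 3.4673 / 0.39 = 8.89051%.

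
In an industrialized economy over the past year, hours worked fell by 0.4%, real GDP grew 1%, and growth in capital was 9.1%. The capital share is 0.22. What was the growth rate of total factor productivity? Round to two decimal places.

Labor's share = 1 − 0.22 = 0.78.
Capital: 0.22 × 9.1 = 2.002 pp.
Hours worked: 0.78 × (-0.4) = -0.312 pp.
TFP growth = 1 − 1.69 = -0.69%.

-0.69%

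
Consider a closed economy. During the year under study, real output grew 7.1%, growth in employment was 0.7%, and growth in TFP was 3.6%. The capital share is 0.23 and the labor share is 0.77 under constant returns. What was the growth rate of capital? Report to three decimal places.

Labor's share = 1 − 0.23 = 0.77.
gY = gA + 0.77×0.7 + 0.23×g.
0.23×g = 7.1 − 3.6 − 0.539 = 2.961.
g = 2.961 / 0.23 = 12.87391%.

12.874%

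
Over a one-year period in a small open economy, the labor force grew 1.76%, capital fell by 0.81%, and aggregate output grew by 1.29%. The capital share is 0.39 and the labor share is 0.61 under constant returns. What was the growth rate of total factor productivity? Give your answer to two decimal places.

0.53%

Labor's share = 1 − 0.39 = 0.61.
Capital: 0.39 × (-0.81) = -0.3159 pp.
The labor force: 0.61 × 1.76 = 1.0736 pp.
TFP growth = 1.29 − 0.7577 = 0.5323%.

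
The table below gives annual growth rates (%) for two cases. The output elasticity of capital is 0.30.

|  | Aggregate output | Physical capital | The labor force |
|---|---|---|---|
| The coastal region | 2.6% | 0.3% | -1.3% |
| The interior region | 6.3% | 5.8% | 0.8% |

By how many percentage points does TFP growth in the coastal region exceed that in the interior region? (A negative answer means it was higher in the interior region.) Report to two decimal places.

Labor's share = 1 − 0.3 = 0.7.
The coastal region: TFP = 2.6 − 0.09 + 0.91 = 3.42%.
The interior region: TFP = 6.3 − 1.74 − 0.56 = 4%.
Difference = 3.42 − (4) = -0.58 pp.

-0.58 percentage points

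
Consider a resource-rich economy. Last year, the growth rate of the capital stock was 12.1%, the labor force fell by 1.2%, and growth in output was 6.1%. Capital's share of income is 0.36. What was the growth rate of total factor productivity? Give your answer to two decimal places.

Labor's share = 1 − 0.36 = 0.64.
The capital stock: 0.36 × 12.1 = 4.356 pp.
The labor force: 0.64 × (-1.2) = -0.768 pp.
TFP growth = 6.1 − 3.588 = 2.512%.

Total factor productivity growth was 2.51%.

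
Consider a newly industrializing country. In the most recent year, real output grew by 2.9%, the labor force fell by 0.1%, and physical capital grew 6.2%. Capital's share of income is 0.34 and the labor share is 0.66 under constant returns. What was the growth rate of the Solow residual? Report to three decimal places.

The Solow residual grew 0.858%.

Labor's share = 1 − 0.34 = 0.66.
Physical capital: 0.34 × 6.2 = 2.108 pp.
The labor force: 0.66 × (-0.1) = -0.066 pp.
TFP growth = 2.9 − 2.042 = 0.858%.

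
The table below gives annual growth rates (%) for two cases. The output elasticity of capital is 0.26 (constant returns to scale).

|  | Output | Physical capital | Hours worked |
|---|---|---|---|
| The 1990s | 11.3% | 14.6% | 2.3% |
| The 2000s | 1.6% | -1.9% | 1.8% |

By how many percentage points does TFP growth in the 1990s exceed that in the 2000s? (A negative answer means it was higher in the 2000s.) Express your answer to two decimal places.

5.04 percentage points

Labor's share = 1 − 0.26 = 0.74.
The 1990s: TFP = 11.3 − 3.796 − 1.702 = 5.802%.
The 2000s: TFP = 1.6 + 0.494 − 1.332 = 0.762%.
Difference = 5.802 − (0.762) = 5.04 pp.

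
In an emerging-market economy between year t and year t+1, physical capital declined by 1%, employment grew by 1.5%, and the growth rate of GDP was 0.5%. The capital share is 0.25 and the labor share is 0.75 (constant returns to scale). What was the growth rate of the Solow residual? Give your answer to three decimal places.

-0.375%

Labor's share = 1 − 0.25 = 0.75.
Physical capital: 0.25 × (-1) = -0.25 pp.
Employment: 0.75 × 1.5 = 1.125 pp.
TFP growth = 0.5 − 0.875 = -0.375%.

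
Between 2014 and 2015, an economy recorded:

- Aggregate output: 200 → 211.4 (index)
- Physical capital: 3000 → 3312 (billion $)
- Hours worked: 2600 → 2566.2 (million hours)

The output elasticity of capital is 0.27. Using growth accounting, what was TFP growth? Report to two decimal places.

Aggregate output growth = (211.4 − 200) / 200 = 5.7%.
Physical capital growth = (3312 − 3000) / 3000 = 10.4%.
Hours worked growth = (2566.2 − 2600) / 2600 = -1.3%.
Labor's share = 1 − 0.27 = 0.73.
Physical capital: 0.27 × 10.4 = 2.808 pp.
Hours worked: 0.73 × (-1.3) = -0.949 pp.
TFP growth = 5.7 − 1.859 = 3.841%.

TFP growth was 3.84%.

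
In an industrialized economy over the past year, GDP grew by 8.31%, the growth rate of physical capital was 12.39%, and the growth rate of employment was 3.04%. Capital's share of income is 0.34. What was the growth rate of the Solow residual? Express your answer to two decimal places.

Labor's share = 1 − 0.34 = 0.66.
Physical capital: 0.34 × 12.39 = 4.2126 pp.
Employment: 0.66 × 3.04 = 2.0064 pp.
TFP growth = 8.31 − 6.219 = 2.091%.

2.09%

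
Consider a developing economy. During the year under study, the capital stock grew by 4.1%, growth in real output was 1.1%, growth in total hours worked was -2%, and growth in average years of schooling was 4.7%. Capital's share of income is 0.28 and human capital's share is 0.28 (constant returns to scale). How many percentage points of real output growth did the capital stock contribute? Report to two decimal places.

1.15 percentage points

Contribution = share × growth = 0.28 × 4.1 = 1.148 pp.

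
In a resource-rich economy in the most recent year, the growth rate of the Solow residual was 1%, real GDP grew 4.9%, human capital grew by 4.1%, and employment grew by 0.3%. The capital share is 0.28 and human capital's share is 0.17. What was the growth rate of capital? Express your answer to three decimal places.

Capital grew 10.850%.

Labor's share = 1 − 0.28 − 0.17 = 0.55.
gY = gA + 0.17×4.1 + 0.55×0.3 + 0.28×g.
0.28×g = 4.9 − 1 − 0.862 = 3.038.
g = 3.038 / 0.28 = 10.85%.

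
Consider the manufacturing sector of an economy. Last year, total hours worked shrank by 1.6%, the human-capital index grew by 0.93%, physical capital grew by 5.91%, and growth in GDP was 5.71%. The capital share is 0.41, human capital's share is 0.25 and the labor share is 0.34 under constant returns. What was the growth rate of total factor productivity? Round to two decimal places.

3.60%

Labor's share = 1 − 0.41 − 0.25 = 0.34.
Physical capital: 0.41 × 5.91 = 2.4231 pp.
The human-capital index: 0.25 × 0.93 = 0.2325 pp.
Total hours worked: 0.34 × (-1.6) = -0.544 pp.
TFP growth = 5.71 − 2.1116 = 3.5984%.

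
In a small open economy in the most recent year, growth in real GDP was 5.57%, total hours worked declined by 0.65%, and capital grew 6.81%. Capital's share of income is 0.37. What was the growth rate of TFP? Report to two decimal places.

TFP growth was 3.46%.

Labor's share = 1 − 0.37 = 0.63.
Capital: 0.37 × 6.81 = 2.5197 pp.
Total hours worked: 0.63 × (-0.65) = -0.4095 pp.
TFP growth = 5.57 − 2.1102 = 3.4598%.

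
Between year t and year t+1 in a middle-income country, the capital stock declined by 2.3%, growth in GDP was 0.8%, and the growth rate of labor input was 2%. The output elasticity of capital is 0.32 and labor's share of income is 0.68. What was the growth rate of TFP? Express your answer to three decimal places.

Labor's share = 1 − 0.32 = 0.68.
The capital stock: 0.32 × (-2.3) = -0.736 pp.
Labor input: 0.68 × 2 = 1.36 pp.
TFP growth = 0.8 − 0.624 = 0.176%.

TFP growth was 0.176%.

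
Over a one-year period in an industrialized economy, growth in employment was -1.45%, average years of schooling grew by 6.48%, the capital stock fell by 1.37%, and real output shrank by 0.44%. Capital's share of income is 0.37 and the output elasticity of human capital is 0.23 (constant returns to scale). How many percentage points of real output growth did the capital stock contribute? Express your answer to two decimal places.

Contribution = share × growth = 0.37 × (-1.37) = -0.5069 pp.

-0.51 percentage points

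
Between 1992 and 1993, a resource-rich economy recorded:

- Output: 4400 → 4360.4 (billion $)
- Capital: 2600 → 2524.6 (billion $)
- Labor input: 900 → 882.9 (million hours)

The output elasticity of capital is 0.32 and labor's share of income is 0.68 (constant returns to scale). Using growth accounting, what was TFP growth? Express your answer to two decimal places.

Output growth = (4360.4 − 4400) / 4400 = -0.9%.
Capital growth = (2524.6 − 2600) / 2600 = -2.9%.
Labor input growth = (882.9 − 900) / 900 = -1.9%.
Labor's share = 1 − 0.32 = 0.68.
Capital: 0.32 × (-2.9) = -0.928 pp.
Labor input: 0.68 × (-1.9) = -1.292 pp.
TFP growth = -0.9 + 2.22 = 1.32%.

TFP grew 1.32%.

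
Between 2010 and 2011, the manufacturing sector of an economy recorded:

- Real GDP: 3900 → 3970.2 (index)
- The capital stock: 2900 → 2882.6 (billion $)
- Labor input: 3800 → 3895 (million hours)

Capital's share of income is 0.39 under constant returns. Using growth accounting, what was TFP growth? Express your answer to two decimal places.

0.51%

Real GDP growth = (3970.2 − 3900) / 3900 = 1.8%.
The capital stock growth = (2882.6 − 2900) / 2900 = -0.6%.
Labor input growth = (3895 − 3800) / 3800 = 2.5%.
Labor's share = 1 − 0.39 = 0.61.
The capital stock: 0.39 × (-0.6) = -0.234 pp.
Labor input: 0.61 × 2.5 = 1.525 pp.
TFP growth = 1.8 − 1.291 = 0.509%.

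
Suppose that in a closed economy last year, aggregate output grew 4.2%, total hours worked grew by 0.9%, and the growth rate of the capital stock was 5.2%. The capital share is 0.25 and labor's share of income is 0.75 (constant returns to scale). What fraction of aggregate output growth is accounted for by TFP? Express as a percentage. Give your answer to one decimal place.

TFP accounted for 53.0% of growth.

Labor's share = 1 − 0.25 = 0.75.
The capital stock: 0.25 × 5.2 = 1.3 pp.
Total hours worked: 0.75 × 0.9 = 0.675 pp.
TFP growth = 4.2 − 1.975 = 2.225%.
TFP share of growth = 2.225 / 4.2 × 100 = 52.976%.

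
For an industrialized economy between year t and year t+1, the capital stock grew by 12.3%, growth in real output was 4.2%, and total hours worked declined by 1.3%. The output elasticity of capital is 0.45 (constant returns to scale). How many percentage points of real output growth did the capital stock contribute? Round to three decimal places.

Contribution = share × growth = 0.45 × 12.3 = 5.535 pp.

5.535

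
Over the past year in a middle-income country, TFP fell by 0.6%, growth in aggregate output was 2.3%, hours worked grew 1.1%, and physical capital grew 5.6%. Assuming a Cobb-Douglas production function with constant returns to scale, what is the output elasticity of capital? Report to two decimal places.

gY = gA + α·gK + (1−α)·gL, so gY − gA − gL = α(gK − gL).
2.3 + 0.6 − 1.1 = α × (5.6 − 1.1).
1.8 = 4.5 α, so α = 0.4.

The output elasticity of capital is 0.40.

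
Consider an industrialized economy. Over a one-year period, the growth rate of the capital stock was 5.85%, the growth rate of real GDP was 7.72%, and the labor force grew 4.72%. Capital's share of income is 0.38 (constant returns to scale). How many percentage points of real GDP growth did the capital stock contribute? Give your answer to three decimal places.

2.223 percentage points

Contribution = share × growth = 0.38 × 5.85 = 2.223 pp.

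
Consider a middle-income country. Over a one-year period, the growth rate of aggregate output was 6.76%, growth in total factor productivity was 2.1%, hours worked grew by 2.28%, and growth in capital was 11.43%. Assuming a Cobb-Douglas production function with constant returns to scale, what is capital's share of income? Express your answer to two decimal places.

α = 0.26

gY = gA + α·gK + (1−α)·gL, so gY − gA − gL = α(gK − gL).
6.76 − 2.1 − 2.28 = α × (11.43 − 2.28).
2.38 = 9.15 α, so α = 0.2601.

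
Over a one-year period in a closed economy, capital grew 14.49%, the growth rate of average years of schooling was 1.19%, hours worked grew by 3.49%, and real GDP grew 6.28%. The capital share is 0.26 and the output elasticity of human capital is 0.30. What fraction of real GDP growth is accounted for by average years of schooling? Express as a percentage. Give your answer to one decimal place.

Average years of schooling contributed 0.3 × 1.19 = 0.357 pp.
Share of growth = 0.357 / 6.28 × 100 = 5.685%.

Average years of schooling accounted for 5.7% of growth.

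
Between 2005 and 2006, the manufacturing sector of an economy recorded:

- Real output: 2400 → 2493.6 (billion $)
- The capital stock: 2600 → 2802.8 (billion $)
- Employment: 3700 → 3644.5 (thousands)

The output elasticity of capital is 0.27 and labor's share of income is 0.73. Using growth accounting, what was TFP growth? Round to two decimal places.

2.89%

Real output growth = (2493.6 − 2400) / 2400 = 3.9%.
The capital stock growth = (2802.8 − 2600) / 2600 = 7.8%.
Employment growth = (3644.5 − 3700) / 3700 = -1.5%.
Labor's share = 1 − 0.27 = 0.73.
The capital stock: 0.27 × 7.8 = 2.106 pp.
Employment: 0.73 × (-1.5) = -1.095 pp.
TFP growth = 3.9 − 1.011 = 2.889%.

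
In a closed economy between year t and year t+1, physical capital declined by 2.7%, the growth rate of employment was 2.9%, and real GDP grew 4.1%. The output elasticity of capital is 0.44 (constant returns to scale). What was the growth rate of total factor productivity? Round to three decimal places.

3.664%

Labor's share = 1 − 0.44 = 0.56.
Physical capital: 0.44 × (-2.7) = -1.188 pp.
Employment: 0.56 × 2.9 = 1.624 pp.
TFP growth = 4.1 − 0.436 = 3.664%.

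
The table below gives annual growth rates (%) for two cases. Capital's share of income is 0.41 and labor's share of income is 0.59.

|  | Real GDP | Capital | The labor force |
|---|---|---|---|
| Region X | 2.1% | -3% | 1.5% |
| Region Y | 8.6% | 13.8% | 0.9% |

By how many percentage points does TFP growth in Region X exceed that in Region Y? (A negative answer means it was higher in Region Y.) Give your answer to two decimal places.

Labor's share = 1 − 0.41 = 0.59.
Region X: TFP = 2.1 + 1.23 − 0.885 = 2.445%.
Region Y: TFP = 8.6 − 5.658 − 0.531 = 2.411%.
Difference = 2.445 − (2.411) = 0.034 pp.

0.03 percentage points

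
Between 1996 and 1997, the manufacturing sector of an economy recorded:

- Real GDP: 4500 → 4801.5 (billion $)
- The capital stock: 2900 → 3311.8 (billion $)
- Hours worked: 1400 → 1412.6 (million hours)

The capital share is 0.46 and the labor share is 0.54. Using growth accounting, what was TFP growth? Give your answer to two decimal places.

-0.32%

Real GDP growth = (4801.5 − 4500) / 4500 = 6.7%.
The capital stock growth = (3311.8 − 2900) / 2900 = 14.2%.
Hours worked growth = (1412.6 − 1400) / 1400 = 0.9%.
Labor's share = 1 − 0.46 = 0.54.
The capital stock: 0.46 × 14.2 = 6.532 pp.
Hours worked: 0.54 × 0.9 = 0.486 pp.
TFP growth = 6.7 − 7.018 = -0.318%.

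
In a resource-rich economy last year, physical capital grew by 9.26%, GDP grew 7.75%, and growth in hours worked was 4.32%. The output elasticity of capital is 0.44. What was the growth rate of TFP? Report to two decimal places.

Labor's share = 1 − 0.44 = 0.56.
Physical capital: 0.44 × 9.26 = 4.0744 pp.
Hours worked: 0.56 × 4.32 = 2.4192 pp.
TFP growth = 7.75 − 6.4936 = 1.2564%.

1.26%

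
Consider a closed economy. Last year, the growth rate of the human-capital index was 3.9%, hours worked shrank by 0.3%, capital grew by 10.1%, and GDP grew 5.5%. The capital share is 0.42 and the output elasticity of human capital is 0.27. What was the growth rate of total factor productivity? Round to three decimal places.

0.298%

Labor's share = 1 − 0.42 − 0.27 = 0.31.
Capital: 0.42 × 10.1 = 4.242 pp.
The human-capital index: 0.27 × 3.9 = 1.053 pp.
Hours worked: 0.31 × (-0.3) = -0.093 pp.
TFP growth = 5.5 − 5.202 = 0.298%.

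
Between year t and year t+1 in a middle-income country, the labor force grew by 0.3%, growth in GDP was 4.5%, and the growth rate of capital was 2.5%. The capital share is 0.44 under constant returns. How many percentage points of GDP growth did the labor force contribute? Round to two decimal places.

0.17 percentage points

Labor's share = 1 − 0.44 = 0.56.
Contribution = share × growth = 0.56 × 0.3 = 0.168 pp.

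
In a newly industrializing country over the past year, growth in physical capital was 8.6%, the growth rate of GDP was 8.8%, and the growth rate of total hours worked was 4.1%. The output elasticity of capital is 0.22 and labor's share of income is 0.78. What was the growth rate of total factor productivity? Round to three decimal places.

3.710%

Labor's share = 1 − 0.22 = 0.78.
Physical capital: 0.22 × 8.6 = 1.892 pp.
Total hours worked: 0.78 × 4.1 = 3.198 pp.
TFP growth = 8.8 − 5.09 = 3.71%.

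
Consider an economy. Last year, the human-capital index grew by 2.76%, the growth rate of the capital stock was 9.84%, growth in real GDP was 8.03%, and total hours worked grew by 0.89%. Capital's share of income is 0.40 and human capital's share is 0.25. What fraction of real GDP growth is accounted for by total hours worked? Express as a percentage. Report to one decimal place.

Labor's share = 1 − 0.4 − 0.25 = 0.35.
Total hours worked contributed 0.35 × 0.89 = 0.3115 pp.
Share of growth = 0.3115 / 8.03 × 100 = 3.879%.

3.9%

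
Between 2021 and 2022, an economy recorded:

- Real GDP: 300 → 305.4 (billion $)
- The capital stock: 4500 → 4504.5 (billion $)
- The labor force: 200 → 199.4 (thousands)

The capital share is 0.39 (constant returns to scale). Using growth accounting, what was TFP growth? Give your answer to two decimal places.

TFP growth was 1.94%.

Real GDP growth = (305.4 − 300) / 300 = 1.8%.
The capital stock growth = (4504.5 − 4500) / 4500 = 0.1%.
The labor force growth = (199.4 − 200) / 200 = -0.3%.
Labor's share = 1 − 0.39 = 0.61.
The capital stock: 0.39 × 0.1 = 0.039 pp.
The labor force: 0.61 × (-0.3) = -0.183 pp.
TFP growth = 1.8 + 0.144 = 1.944%.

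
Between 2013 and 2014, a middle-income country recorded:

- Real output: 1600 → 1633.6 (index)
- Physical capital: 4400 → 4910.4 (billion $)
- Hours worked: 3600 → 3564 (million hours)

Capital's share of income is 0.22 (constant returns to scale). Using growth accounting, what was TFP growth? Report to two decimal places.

0.33%

Real output growth = (1633.6 − 1600) / 1600 = 2.1%.
Physical capital growth = (4910.4 − 4400) / 4400 = 11.6%.
Hours worked growth = (3564 − 3600) / 3600 = -1%.
Labor's share = 1 − 0.22 = 0.78.
Physical capital: 0.22 × 11.6 = 2.552 pp.
Hours worked: 0.78 × (-1) = -0.78 pp.
TFP growth = 2.1 − 1.772 = 0.328%.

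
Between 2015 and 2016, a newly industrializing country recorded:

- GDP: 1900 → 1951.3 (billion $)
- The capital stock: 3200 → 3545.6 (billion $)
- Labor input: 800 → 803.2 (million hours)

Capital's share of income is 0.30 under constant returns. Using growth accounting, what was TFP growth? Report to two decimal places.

GDP growth = (1951.3 − 1900) / 1900 = 2.7%.
The capital stock growth = (3545.6 − 3200) / 3200 = 10.8%.
Labor input growth = (803.2 − 800) / 800 = 0.4%.
Labor's share = 1 − 0.3 = 0.7.
The capital stock: 0.3 × 10.8 = 3.24 pp.
Labor input: 0.7 × 0.4 = 0.28 pp.
TFP growth = 2.7 − 3.52 = -0.82%.

-0.82%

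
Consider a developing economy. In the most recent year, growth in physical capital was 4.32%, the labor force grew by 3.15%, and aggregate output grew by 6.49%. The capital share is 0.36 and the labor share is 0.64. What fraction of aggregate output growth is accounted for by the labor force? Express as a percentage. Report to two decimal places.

Labor's share = 1 − 0.36 = 0.64.
The labor force contributed 0.64 × 3.15 = 2.016 pp.
Share of growth = 2.016 / 6.49 × 100 = 31.0632%.

31.06%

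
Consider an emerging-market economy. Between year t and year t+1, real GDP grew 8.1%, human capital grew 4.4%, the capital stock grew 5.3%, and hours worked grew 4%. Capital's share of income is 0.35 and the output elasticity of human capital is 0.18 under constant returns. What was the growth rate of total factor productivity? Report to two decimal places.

Labor's share = 1 − 0.35 − 0.18 = 0.47.
The capital stock: 0.35 × 5.3 = 1.855 pp.
Human capital: 0.18 × 4.4 = 0.792 pp.
Hours worked: 0.47 × 4 = 1.88 pp.
TFP growth = 8.1 − 4.527 = 3.573%.

3.57%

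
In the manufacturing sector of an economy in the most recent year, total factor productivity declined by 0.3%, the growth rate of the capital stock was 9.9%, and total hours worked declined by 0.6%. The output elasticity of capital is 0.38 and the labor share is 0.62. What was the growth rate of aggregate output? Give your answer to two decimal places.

Labor's share = 1 − 0.38 = 0.62.
The capital stock: 0.38 × 9.9 = 3.762 pp.
Total hours worked: 0.62 × (-0.6) = -0.372 pp.
Output growth = -0.3 + 3.39 = 3.09%.

Aggregate output growth was 3.09%.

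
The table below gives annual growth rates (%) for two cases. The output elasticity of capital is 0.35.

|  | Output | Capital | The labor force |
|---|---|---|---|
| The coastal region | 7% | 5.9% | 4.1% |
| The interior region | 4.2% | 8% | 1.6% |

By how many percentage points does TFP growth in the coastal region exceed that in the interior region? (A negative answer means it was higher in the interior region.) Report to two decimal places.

Labor's share = 1 − 0.35 = 0.65.
The coastal region: TFP = 7 − 2.065 − 2.665 = 2.27%.
The interior region: TFP = 4.2 − 2.8 − 1.04 = 0.36%.
Difference = 2.27 − (0.36) = 1.91 pp.

1.91 percentage points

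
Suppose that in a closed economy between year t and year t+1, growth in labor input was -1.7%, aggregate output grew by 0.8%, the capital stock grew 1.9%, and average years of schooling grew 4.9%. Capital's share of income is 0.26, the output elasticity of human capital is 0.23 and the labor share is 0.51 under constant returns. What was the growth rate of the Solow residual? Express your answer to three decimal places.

Labor's share = 1 − 0.26 − 0.23 = 0.51.
The capital stock: 0.26 × 1.9 = 0.494 pp.
Average years of schooling: 0.23 × 4.9 = 1.127 pp.
Labor input: 0.51 × (-1.7) = -0.867 pp.
TFP growth = 0.8 − 0.754 = 0.046%.

0.046%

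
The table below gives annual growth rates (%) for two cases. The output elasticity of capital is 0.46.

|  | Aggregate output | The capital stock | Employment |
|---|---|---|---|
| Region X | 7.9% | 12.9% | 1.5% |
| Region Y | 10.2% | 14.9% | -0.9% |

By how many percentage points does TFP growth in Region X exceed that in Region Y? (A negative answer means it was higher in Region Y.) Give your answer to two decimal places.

-2.68 percentage points

Labor's share = 1 − 0.46 = 0.54.
Region X: TFP = 7.9 − 5.934 − 0.81 = 1.156%.
Region Y: TFP = 10.2 − 6.854 + 0.486 = 3.832%.
Difference = 1.156 − (3.832) = -2.676 pp.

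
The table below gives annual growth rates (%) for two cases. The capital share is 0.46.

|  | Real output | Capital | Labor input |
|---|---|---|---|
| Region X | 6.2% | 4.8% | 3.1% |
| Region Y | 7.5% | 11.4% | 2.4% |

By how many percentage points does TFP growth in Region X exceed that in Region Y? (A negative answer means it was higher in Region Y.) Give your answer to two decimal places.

Labor's share = 1 − 0.46 = 0.54.
Region X: TFP = 6.2 − 2.208 − 1.674 = 2.318%.
Region Y: TFP = 7.5 − 5.244 − 1.296 = 0.96%.
Difference = 2.318 − (0.96) = 1.358 pp.

1.36 percentage points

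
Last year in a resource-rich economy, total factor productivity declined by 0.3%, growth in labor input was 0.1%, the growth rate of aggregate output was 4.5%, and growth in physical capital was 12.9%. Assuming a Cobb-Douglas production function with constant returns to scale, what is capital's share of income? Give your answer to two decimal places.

Capital's share of income is 0.37.

gY = gA + α·gK + (1−α)·gL, so gY − gA − gL = α(gK − gL).
4.5 + 0.3 − 0.1 = α × (12.9 − 0.1).
4.7 = 12.8 α, so α = 0.3672.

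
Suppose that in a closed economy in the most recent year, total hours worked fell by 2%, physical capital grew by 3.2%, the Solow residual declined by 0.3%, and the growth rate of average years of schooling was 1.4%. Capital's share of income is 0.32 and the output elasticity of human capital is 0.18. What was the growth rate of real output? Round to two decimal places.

-0.02%

Labor's share = 1 − 0.32 − 0.18 = 0.5.
Physical capital: 0.32 × 3.2 = 1.024 pp.
Average years of schooling: 0.18 × 1.4 = 0.252 pp.
Total hours worked: 0.5 × (-2) = -1 pp.
Output growth = -0.3 + 0.276 = -0.024%.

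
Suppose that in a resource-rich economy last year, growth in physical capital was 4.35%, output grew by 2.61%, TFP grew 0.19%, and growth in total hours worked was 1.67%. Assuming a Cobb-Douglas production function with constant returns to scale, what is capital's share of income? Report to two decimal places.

Capital's share of income is 0.28.

gY = gA + α·gK + (1−α)·gL, so gY − gA − gL = α(gK − gL).
2.61 − 0.19 − 1.67 = α × (4.35 − 1.67).
0.75 = 2.68 α, so α = 0.2799.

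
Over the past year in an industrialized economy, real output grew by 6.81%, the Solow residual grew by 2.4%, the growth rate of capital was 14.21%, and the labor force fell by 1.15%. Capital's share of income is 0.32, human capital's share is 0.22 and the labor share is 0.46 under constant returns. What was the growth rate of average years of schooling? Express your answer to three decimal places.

1.781%

Labor's share = 1 − 0.32 − 0.22 = 0.46.
gY = gA + 0.32×14.21 + 0.46×(-1.15) + 0.22×g.
0.22×g = 6.81 − 2.4 − 4.0182 = 0.3918.
g = 0.3918 / 0.22 = 1.78091%.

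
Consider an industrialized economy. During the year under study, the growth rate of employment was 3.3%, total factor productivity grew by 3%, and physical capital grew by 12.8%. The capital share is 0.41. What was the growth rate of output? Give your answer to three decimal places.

Labor's share = 1 − 0.41 = 0.59.
Physical capital: 0.41 × 12.8 = 5.248 pp.
Employment: 0.59 × 3.3 = 1.947 pp.
Output growth = 3 + 7.195 = 10.195%.

10.195%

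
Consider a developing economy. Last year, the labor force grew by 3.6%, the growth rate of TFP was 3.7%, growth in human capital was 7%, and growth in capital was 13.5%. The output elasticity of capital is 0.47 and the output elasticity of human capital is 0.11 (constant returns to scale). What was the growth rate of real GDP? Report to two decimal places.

Labor's share = 1 − 0.47 − 0.11 = 0.42.
Capital: 0.47 × 13.5 = 6.345 pp.
Human capital: 0.11 × 7 = 0.77 pp.
The labor force: 0.42 × 3.6 = 1.512 pp.
Output growth = 3.7 + 8.627 = 12.327%.

Real GDP grew 12.33%.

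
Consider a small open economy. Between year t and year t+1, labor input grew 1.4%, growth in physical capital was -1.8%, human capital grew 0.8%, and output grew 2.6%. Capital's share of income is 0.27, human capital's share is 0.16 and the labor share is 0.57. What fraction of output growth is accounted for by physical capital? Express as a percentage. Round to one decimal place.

Physical capital accounted for -18.7% of growth.

Physical capital contributed 0.27 × (-1.8) = -0.486 pp.
Share of growth = -0.486 / 2.6 × 100 = -18.692%.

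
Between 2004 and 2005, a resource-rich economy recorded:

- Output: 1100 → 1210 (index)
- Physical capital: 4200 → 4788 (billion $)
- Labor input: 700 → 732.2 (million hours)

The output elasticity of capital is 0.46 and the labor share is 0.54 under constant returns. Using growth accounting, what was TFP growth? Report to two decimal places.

TFP grew 1.08%.

Output growth = (1210 − 1100) / 1100 = 10%.
Physical capital growth = (4788 − 4200) / 4200 = 14%.
Labor input growth = (732.2 − 700) / 700 = 4.6%.
Labor's share = 1 − 0.46 = 0.54.
Physical capital: 0.46 × 14 = 6.44 pp.
Labor input: 0.54 × 4.6 = 2.484 pp.
TFP growth = 10 − 8.924 = 1.076%.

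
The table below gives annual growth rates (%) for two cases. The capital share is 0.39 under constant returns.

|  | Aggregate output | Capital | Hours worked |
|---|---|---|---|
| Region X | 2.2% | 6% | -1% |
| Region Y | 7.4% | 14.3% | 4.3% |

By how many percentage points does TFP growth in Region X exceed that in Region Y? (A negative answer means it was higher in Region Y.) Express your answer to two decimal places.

Labor's share = 1 − 0.39 = 0.61.
Region X: TFP = 2.2 − 2.34 + 0.61 = 0.47%.
Region Y: TFP = 7.4 − 5.577 − 2.623 = -0.8%.
Difference = 0.47 − (-0.8) = 1.27 pp.

1.27 percentage points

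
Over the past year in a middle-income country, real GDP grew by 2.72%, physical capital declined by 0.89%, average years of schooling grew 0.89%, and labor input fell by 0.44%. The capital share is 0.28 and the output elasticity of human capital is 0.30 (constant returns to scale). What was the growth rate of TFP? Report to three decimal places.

2.887%

Labor's share = 1 − 0.28 − 0.3 = 0.42.
Physical capital: 0.28 × (-0.89) = -0.2492 pp.
Average years of schooling: 0.3 × 0.89 = 0.267 pp.
Labor input: 0.42 × (-0.44) = -0.1848 pp.
TFP growth = 2.72 + 0.167 = 2.887%.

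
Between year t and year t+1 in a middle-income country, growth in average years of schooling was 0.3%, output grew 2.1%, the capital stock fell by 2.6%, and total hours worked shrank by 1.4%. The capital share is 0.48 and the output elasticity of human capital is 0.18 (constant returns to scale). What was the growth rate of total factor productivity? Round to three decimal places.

Labor's share = 1 − 0.48 − 0.18 = 0.34.
The capital stock: 0.48 × (-2.6) = -1.248 pp.
Average years of schooling: 0.18 × 0.3 = 0.054 pp.
Total hours worked: 0.34 × (-1.4) = -0.476 pp.
TFP growth = 2.1 + 1.67 = 3.77%.

3.770%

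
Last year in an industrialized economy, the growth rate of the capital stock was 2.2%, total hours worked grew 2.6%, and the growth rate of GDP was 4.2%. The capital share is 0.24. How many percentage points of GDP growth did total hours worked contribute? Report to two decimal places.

Labor's share = 1 − 0.24 = 0.76.
Contribution = share × growth = 0.76 × 2.6 = 1.976 pp.

1.98 pp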